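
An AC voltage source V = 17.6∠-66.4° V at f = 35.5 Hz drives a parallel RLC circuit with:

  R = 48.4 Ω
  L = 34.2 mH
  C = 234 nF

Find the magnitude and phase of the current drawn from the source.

Step 1 — Angular frequency: ω = 2π·f = 2π·35.5 = 223.1 rad/s.
Step 2 — Component impedances:
  R: Z = R = 48.4 Ω
  L: Z = jωL = j·223.1·0.0342 = 0 + j7.628 Ω
  C: Z = 1/(jωC) = -j/(ω·C) = 0 - j1.916e+04 Ω
Step 3 — Parallel combination: 1/Z_total = 1/R + 1/L + 1/C; Z_total = 1.174 + j7.446 Ω = 7.538∠81.0° Ω.
Step 4 — Source phasor: V = 17.6∠-66.4° V = 7.046 - j16.13 V.
Step 5 — Ohm's law: I = V / Z_total = (7.046 - j16.13) / (1.174 + j7.446) = -1.968 - j1.257 A.
Step 6 — Convert to polar: |I| = 2.335 A, ∠I = -147.4°.

I = 2.335∠-147.4° A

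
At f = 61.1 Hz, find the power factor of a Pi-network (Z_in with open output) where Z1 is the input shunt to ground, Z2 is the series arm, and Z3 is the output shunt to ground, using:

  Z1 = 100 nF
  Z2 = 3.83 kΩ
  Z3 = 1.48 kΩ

Step 1 — Angular frequency: ω = 2π·f = 2π·61.1 = 383.9 rad/s.
Step 2 — Component impedances:
  Z1: Z = 1/(jωC) = -j/(ω·C) = 0 - j2.605e+04 Ω
  Z2: Z = R = 3830 Ω
  Z3: Z = R = 1480 Ω
Step 3 — With open output, the series arm Z2 and the output shunt Z3 appear in series to ground: Z2 + Z3 = 5310 Ω.
Step 4 — Parallel with input shunt Z1: Z_in = Z1 || (Z2 + Z3) = 5098 - j1039 Ω = 5203∠-11.5° Ω.
Step 5 — Power factor: PF = cos(φ) = Re(Z)/|Z| = 5098/5203 = 0.9798.
Step 6 — Type: Im(Z) = -1039 ⇒ leading (phase φ = -11.5°).

PF = 0.9798 (leading, φ = -11.5°)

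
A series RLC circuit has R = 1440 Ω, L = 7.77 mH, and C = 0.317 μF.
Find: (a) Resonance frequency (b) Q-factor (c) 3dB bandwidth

Step 1 — Resonance: ω₀ = 1/√(LC) = 1/√(0.00777·3.17e-07) = 2.015e+04 rad/s.
Step 2 — f₀ = ω₀/(2π) = 3207 Hz.
Step 3 — Series Q: Q = ω₀L/R = 2.015e+04·0.00777/1440 = 0.1087.
Step 4 — Bandwidth: Δω = ω₀/Q = 1.853e+05 rad/s; BW = Δω/(2π) = 2.95e+04 Hz.

(a) f₀ = 3207 Hz  (b) Q = 0.1087  (c) BW = 2.95e+04 Hz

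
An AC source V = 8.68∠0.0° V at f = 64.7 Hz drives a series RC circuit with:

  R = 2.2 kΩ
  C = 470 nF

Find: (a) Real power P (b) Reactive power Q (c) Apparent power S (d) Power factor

Step 1 — Angular frequency: ω = 2π·f = 2π·64.7 = 406.5 rad/s.
Step 2 — Component impedances:
  R: Z = R = 2200 Ω
  C: Z = 1/(jωC) = -j/(ω·C) = 0 - j5234 Ω
Step 3 — Series combination: Z_total = R + C = 2200 - j5234 Ω = 5677∠-67.2° Ω.
Step 4 — Source phasor: V = 8.68∠0.0° V = 8.68 V.
Step 5 — Current: I = V / Z = 0.0005924 + j0.001409 A = 0.001529∠67.2° A.
Step 6 — Complex power: S = V·I* = 0.005142 - j0.01223 VA.
Step 7 — Real power: P = Re(S) = 0.005142 W.
Step 8 — Reactive power: Q = Im(S) = -0.01223 VAR.
Step 9 — Apparent power: |S| = 0.01327 VA.
Step 10 — Power factor: PF = P/|S| = 0.3875 (leading).

(a) P = 0.005142 W  (b) Q = -0.01223 VAR  (c) S = 0.01327 VA  (d) PF = 0.3875 (leading)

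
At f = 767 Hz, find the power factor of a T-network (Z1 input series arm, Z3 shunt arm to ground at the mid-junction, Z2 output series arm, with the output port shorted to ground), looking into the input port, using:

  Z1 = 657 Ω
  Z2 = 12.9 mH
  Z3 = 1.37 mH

Step 1 — Angular frequency: ω = 2π·f = 2π·767 = 4819 rad/s.
Step 2 — Component impedances:
  Z1: Z = R = 657 Ω
  Z2: Z = jωL = j·4819·0.0129 = 0 + j62.17 Ω
  Z3: Z = jωL = j·4819·0.00137 = 0 + j6.602 Ω
Step 3 — With the output port shorted to ground, the output series arm Z2 runs from the junction to ground; the shunt arm Z3 also runs from the junction to ground. They appear in parallel: Z3 || Z2 = 0 + j5.968 Ω.
Step 4 — Series with input arm Z1: Z_in = Z1 + (Z3 || Z2) = 657 + j5.968 Ω = 657∠0.5° Ω.
Step 5 — Power factor: PF = cos(φ) = Re(Z)/|Z| = 657/657 = 1.
Step 6 — Type: Im(Z) = 5.968 ⇒ lagging (phase φ = 0.5°).

PF = 1 (lagging, φ = 0.5°)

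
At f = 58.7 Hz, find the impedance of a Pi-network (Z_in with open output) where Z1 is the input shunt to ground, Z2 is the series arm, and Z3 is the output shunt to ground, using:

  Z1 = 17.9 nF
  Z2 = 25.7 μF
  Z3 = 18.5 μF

Step 1 — Angular frequency: ω = 2π·f = 2π·58.7 = 368.8 rad/s.
Step 2 — Component impedances:
  Z1: Z = 1/(jωC) = -j/(ω·C) = 0 - j1.515e+05 Ω
  Z2: Z = 1/(jωC) = -j/(ω·C) = 0 - j105.5 Ω
  Z3: Z = 1/(jωC) = -j/(ω·C) = 0 - j146.6 Ω
Step 3 — With open output, the series arm Z2 and the output shunt Z3 appear in series to ground: Z2 + Z3 = 0 - j252.1 Ω.
Step 4 — Parallel with input shunt Z1: Z_in = Z1 || (Z2 + Z3) = 0 - j251.6 Ω = 251.6∠-90.0° Ω.

Z = 0 - j251.6 Ω = 251.6∠-90.0° Ω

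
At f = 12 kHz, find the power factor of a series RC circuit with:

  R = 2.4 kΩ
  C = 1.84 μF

Step 1 — Angular frequency: ω = 2π·f = 2π·1.2e+04 = 7.54e+04 rad/s.
Step 2 — Component impedances:
  R: Z = R = 2400 Ω
  C: Z = 1/(jωC) = -j/(ω·C) = 0 - j7.208 Ω
Step 3 — Series combination: Z_total = R + C = 2400 - j7.208 Ω = 2400∠-0.2° Ω.
Step 4 — Power factor: PF = cos(φ) = Re(Z)/|Z| = 2400/2400 = 1.
Step 5 — Type: Im(Z) = -7.208 ⇒ leading (phase φ = -0.2°).

PF = 1 (leading, φ = -0.2°)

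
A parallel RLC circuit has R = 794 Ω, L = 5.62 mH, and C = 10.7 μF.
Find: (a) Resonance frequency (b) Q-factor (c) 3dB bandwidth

Step 1 — Resonance: ω₀ = 1/√(LC) = 1/√(0.00562·1.07e-05) = 4078 rad/s.
Step 2 — f₀ = ω₀/(2π) = 649 Hz.
Step 3 — Parallel Q: Q = R/(ω₀L) = 794/(4078·0.00562) = 34.65.
Step 4 — Bandwidth: Δω = ω₀/Q = 117.7 rad/s; BW = Δω/(2π) = 18.73 Hz.

(a) f₀ = 649 Hz  (b) Q = 34.65  (c) BW = 18.73 Hz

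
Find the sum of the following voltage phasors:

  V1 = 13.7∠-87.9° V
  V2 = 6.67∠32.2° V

Step 1 — Convert each phasor to rectangular form:
  V1 = 13.7·(cos(-87.9°) + j·sin(-87.9°)) = 0.502 - j13.69 V
  V2 = 6.67·(cos(32.2°) + j·sin(32.2°)) = 5.644 + j3.554 V
Step 2 — Sum components: V_total = 6.146 - j10.14 V.
Step 3 — Convert to polar: |V_total| = 11.85 V, ∠V_total = -58.8°.

V_total = 11.85∠-58.8° V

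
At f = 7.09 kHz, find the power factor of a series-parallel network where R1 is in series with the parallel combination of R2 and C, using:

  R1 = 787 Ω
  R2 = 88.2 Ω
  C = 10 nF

Step 1 — Angular frequency: ω = 2π·f = 2π·7090 = 4.455e+04 rad/s.
Step 2 — Component impedances:
  R1: Z = R = 787 Ω
  R2: Z = R = 88.2 Ω
  C: Z = 1/(jωC) = -j/(ω·C) = 0 - j2245 Ω
Step 3 — Parallel branch: R2 || C = 1/(1/R2 + 1/C) = 88.06 - j3.46 Ω.
Step 4 — Series with R1: Z_total = R1 + (R2 || C) = 875.1 - j3.46 Ω = 875.1∠-0.2° Ω.
Step 5 — Power factor: PF = cos(φ) = Re(Z)/|Z| = 875.1/875.1 = 1.
Step 6 — Type: Im(Z) = -3.46 ⇒ leading (phase φ = -0.2°).

PF = 1 (leading, φ = -0.2°)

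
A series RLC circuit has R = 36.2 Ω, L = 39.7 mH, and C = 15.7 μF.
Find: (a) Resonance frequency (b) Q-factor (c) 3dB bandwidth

Step 1 — Resonance: ω₀ = 1/√(LC) = 1/√(0.0397·1.57e-05) = 1267 rad/s.
Step 2 — f₀ = ω₀/(2π) = 201.6 Hz.
Step 3 — Series Q: Q = ω₀L/R = 1267·0.0397/36.2 = 1.389.
Step 4 — Bandwidth: Δω = ω₀/Q = 911.8 rad/s; BW = Δω/(2π) = 145.1 Hz.

(a) f₀ = 201.6 Hz  (b) Q = 1.389  (c) BW = 145.1 Hz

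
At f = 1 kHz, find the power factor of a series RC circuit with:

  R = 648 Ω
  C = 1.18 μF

Step 1 — Angular frequency: ω = 2π·f = 2π·1000 = 6283 rad/s.
Step 2 — Component impedances:
  R: Z = R = 648 Ω
  C: Z = 1/(jωC) = -j/(ω·C) = 0 - j134.9 Ω
Step 3 — Series combination: Z_total = R + C = 648 - j134.9 Ω = 661.9∠-11.8° Ω.
Step 4 — Power factor: PF = cos(φ) = Re(Z)/|Z| = 648/661.9 = 0.979.
Step 5 — Type: Im(Z) = -134.9 ⇒ leading (phase φ = -11.8°).

PF = 0.979 (leading, φ = -11.8°)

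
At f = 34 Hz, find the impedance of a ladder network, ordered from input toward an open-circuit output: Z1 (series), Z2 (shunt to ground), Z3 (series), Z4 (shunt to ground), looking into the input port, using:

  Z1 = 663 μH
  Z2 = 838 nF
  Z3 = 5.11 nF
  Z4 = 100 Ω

Step 1 — Angular frequency: ω = 2π·f = 2π·34 = 213.6 rad/s.
Step 2 — Component impedances:
  Z1: Z = jωL = j·213.6·0.000663 = 0 + j0.1416 Ω
  Z2: Z = 1/(jωC) = -j/(ω·C) = 0 - j5586 Ω
  Z3: Z = 1/(jωC) = -j/(ω·C) = 0 - j9.161e+05 Ω
  Z4: Z = R = 100 Ω
Step 3 — Ladder network (open output): work backward from the far end, alternating series and parallel combinations. Z_in = 0.003673 - j5552 Ω = 5552∠-90.0° Ω.

Z = 0.003673 - j5552 Ω = 5552∠-90.0° Ω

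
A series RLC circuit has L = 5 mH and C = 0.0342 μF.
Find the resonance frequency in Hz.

Step 1 — Resonance condition Im(Z)=0 gives ω₀ = 1/√(LC).
Step 2 — ω₀ = 1/√(0.005·3.42e-08) = 7.647e+04 rad/s.
Step 3 — f₀ = ω₀/(2π) = 1.217e+04 Hz.

f₀ = 1.217e+04 Hz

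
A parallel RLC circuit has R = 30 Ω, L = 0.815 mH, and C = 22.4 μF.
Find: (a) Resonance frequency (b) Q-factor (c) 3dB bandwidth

Step 1 — Resonance: ω₀ = 1/√(LC) = 1/√(0.000815·2.24e-05) = 7401 rad/s.
Step 2 — f₀ = ω₀/(2π) = 1178 Hz.
Step 3 — Parallel Q: Q = R/(ω₀L) = 30/(7401·0.000815) = 4.974.
Step 4 — Bandwidth: Δω = ω₀/Q = 1488 rad/s; BW = Δω/(2π) = 236.8 Hz.

(a) f₀ = 1178 Hz  (b) Q = 4.974  (c) BW = 236.8 Hz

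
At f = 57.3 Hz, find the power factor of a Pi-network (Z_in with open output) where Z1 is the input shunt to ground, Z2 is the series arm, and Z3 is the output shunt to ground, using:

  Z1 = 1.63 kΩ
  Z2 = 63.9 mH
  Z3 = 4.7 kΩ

Step 1 — Angular frequency: ω = 2π·f = 2π·57.3 = 360 rad/s.
Step 2 — Component impedances:
  Z1: Z = R = 1630 Ω
  Z2: Z = jωL = j·360·0.0639 = 0 + j23.01 Ω
  Z3: Z = R = 4700 Ω
Step 3 — With open output, the series arm Z2 and the output shunt Z3 appear in series to ground: Z2 + Z3 = 4700 + j23.01 Ω.
Step 4 — Parallel with input shunt Z1: Z_in = Z1 || (Z2 + Z3) = 1210 + j1.525 Ω = 1210∠0.1° Ω.
Step 5 — Power factor: PF = cos(φ) = Re(Z)/|Z| = 1210/1210 = 1.
Step 6 — Type: Im(Z) = 1.525 ⇒ lagging (phase φ = 0.1°).

PF = 1 (lagging, φ = 0.1°)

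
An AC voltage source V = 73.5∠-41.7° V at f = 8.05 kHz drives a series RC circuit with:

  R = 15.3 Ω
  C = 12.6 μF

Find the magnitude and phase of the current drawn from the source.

Step 1 — Angular frequency: ω = 2π·f = 2π·8050 = 5.058e+04 rad/s.
Step 2 — Component impedances:
  R: Z = R = 15.3 Ω
  C: Z = 1/(jωC) = -j/(ω·C) = 0 - j1.569 Ω
Step 3 — Series combination: Z_total = R + C = 15.3 - j1.569 Ω = 15.38∠-5.9° Ω.
Step 4 — Source phasor: V = 73.5∠-41.7° V = 54.88 - j48.89 V.
Step 5 — Ohm's law: I = V / Z_total = (54.88 - j48.89) / (15.3 - j1.569) = 3.874 - j2.798 A.
Step 6 — Convert to polar: |I| = 4.779 A, ∠I = -35.8°.

I = 4.779∠-35.8° A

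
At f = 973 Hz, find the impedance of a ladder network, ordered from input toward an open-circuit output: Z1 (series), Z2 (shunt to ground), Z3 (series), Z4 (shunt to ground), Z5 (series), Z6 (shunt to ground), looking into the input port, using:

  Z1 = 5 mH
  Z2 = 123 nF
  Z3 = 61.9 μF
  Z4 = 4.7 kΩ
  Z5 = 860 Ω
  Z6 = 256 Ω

Step 1 — Angular frequency: ω = 2π·f = 2π·973 = 6114 rad/s.
Step 2 — Component impedances:
  Z1: Z = jωL = j·6114·0.005 = 0 + j30.57 Ω
  Z2: Z = 1/(jωC) = -j/(ω·C) = 0 - j1330 Ω
  Z3: Z = 1/(jωC) = -j/(ω·C) = 0 - j2.643 Ω
  Z4: Z = R = 4700 Ω
  Z5: Z = R = 860 Ω
  Z6: Z = R = 256 Ω
Step 3 — Ladder network (open output): work backward from the far end, alternating series and parallel combinations. Z_in = 616.1 - j389 Ω = 728.6∠-32.3° Ω.

Z = 616.1 - j389 Ω = 728.6∠-32.3° Ω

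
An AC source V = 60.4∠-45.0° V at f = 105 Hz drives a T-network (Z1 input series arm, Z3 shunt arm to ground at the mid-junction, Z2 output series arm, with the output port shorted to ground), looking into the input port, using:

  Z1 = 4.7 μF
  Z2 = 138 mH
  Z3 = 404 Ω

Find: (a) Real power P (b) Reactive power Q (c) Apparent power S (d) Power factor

Step 1 — Angular frequency: ω = 2π·f = 2π·105 = 659.7 rad/s.
Step 2 — Component impedances:
  Z1: Z = 1/(jωC) = -j/(ω·C) = 0 - j322.5 Ω
  Z2: Z = jωL = j·659.7·0.138 = 0 + j91.04 Ω
  Z3: Z = R = 404 Ω
Step 3 — With the output port shorted to ground, the output series arm Z2 runs from the junction to ground; the shunt arm Z3 also runs from the junction to ground. They appear in parallel: Z3 || Z2 = 19.53 + j86.64 Ω.
Step 4 — Series with input arm Z1: Z_in = Z1 + (Z3 || Z2) = 19.53 - j235.9 Ω = 236.7∠-85.3° Ω.
Step 5 — Source phasor: V = 60.4∠-45.0° V = 42.71 - j42.71 V.
Step 6 — Current: I = V / Z = 0.1947 + j0.165 A = 0.2552∠40.3° A.
Step 7 — Complex power: S = V·I* = 1.272 - j15.36 VA.
Step 8 — Real power: P = Re(S) = 1.272 W.
Step 9 — Reactive power: Q = Im(S) = -15.36 VAR.
Step 10 — Apparent power: |S| = 15.41 VA.
Step 11 — Power factor: PF = P/|S| = 0.0825 (leading).

(a) P = 1.272 W  (b) Q = -15.36 VAR  (c) S = 15.41 VA  (d) PF = 0.0825 (leading)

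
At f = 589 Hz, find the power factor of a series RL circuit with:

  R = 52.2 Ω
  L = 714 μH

Step 1 — Angular frequency: ω = 2π·f = 2π·589 = 3701 rad/s.
Step 2 — Component impedances:
  R: Z = R = 52.2 Ω
  L: Z = jωL = j·3701·0.000714 = 0 + j2.642 Ω
Step 3 — Series combination: Z_total = R + L = 52.2 + j2.642 Ω = 52.27∠2.9° Ω.
Step 4 — Power factor: PF = cos(φ) = Re(Z)/|Z| = 52.2/52.27 = 0.9987.
Step 5 — Type: Im(Z) = 2.642 ⇒ lagging (phase φ = 2.9°).

PF = 0.9987 (lagging, φ = 2.9°)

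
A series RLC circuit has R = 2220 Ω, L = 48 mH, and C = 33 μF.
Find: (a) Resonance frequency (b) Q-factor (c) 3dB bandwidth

Step 1 — Resonance condition Im(Z)=0 gives ω₀ = 1/√(LC).
Step 2 — ω₀ = 1/√(0.048·3.3e-05) = 794.6 rad/s.
Step 3 — f₀ = ω₀/(2π) = 126.5 Hz.
Step 4 — Series Q: Q = ω₀L/R = 794.6·0.048/2220 = 0.01718.
Step 5 — 3dB bandwidth: Δω = ω₀/Q = 4.625e+04 rad/s; BW = Δω/(2π) = 7361 Hz.

(a) f₀ = 126.5 Hz  (b) Q = 0.01718  (c) BW = 7361 Hz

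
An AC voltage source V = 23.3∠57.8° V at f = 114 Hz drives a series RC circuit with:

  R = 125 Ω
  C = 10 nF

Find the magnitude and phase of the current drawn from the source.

Step 1 — Angular frequency: ω = 2π·f = 2π·114 = 716.3 rad/s.
Step 2 — Component impedances:
  R: Z = R = 125 Ω
  C: Z = 1/(jωC) = -j/(ω·C) = 0 - j1.396e+05 Ω
Step 3 — Series combination: Z_total = R + C = 125 - j1.396e+05 Ω = 1.396e+05∠-89.9° Ω.
Step 4 — Source phasor: V = 23.3∠57.8° V = 12.42 + j19.72 V.
Step 5 — Ohm's law: I = V / Z_total = (12.42 + j19.72) / (125 - j1.396e+05) = -0.0001411 + j8.906e-05 A.
Step 6 — Convert to polar: |I| = 0.0001669 A, ∠I = 147.7°.

I = 0.0001669∠147.7° A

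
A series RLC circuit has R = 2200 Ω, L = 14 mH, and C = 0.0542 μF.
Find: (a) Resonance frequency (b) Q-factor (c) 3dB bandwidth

Step 1 — Resonance: ω₀ = 1/√(LC) = 1/√(0.014·5.42e-08) = 3.63e+04 rad/s.
Step 2 — f₀ = ω₀/(2π) = 5778 Hz.
Step 3 — Series Q: Q = ω₀L/R = 3.63e+04·0.014/2200 = 0.231.
Step 4 — Bandwidth: Δω = ω₀/Q = 1.571e+05 rad/s; BW = Δω/(2π) = 2.501e+04 Hz.

(a) f₀ = 5778 Hz  (b) Q = 0.231  (c) BW = 2.501e+04 Hz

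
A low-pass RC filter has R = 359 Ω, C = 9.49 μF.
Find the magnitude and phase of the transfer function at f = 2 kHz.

Step 1 — Angular frequency: ω = 2π·2000 = 1.257e+04 rad/s.
Step 2 — Transfer function: H(jω) = 1/(1 + jωRC).
Step 3 — Denominator: 1 + jωRC = 1 + j·1.257e+04·359·9.49e-06 = 1 + j42.81.
Step 4 — H = 0.0005453 - j0.02334.
Step 5 — Magnitude: |H| = 0.02335 (-32.6 dB); phase: φ = -88.7°.

|H| = 0.02335 (-32.6 dB), φ = -88.7°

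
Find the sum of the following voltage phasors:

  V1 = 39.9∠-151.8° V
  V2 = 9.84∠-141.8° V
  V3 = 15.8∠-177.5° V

Step 1 — Convert each phasor to rectangular form:
  V1 = 39.9·(cos(-151.8°) + j·sin(-151.8°)) = -35.16 - j18.85 V
  V2 = 9.84·(cos(-141.8°) + j·sin(-141.8°)) = -7.733 - j6.085 V
  V3 = 15.8·(cos(-177.5°) + j·sin(-177.5°)) = -15.78 - j0.6892 V
Step 2 — Sum components: V_total = -58.68 - j25.63 V.
Step 3 — Convert to polar: |V_total| = 64.03 V, ∠V_total = -156.4°.

V_total = 64.03∠-156.4° V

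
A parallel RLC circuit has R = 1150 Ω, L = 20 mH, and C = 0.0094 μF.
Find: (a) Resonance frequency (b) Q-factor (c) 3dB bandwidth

Step 1 — Resonance: ω₀ = 1/√(LC) = 1/√(0.02·9.4e-09) = 7.293e+04 rad/s.
Step 2 — f₀ = ω₀/(2π) = 1.161e+04 Hz.
Step 3 — Parallel Q: Q = R/(ω₀L) = 1150/(7.293e+04·0.02) = 0.7884.
Step 4 — Bandwidth: Δω = ω₀/Q = 9.251e+04 rad/s; BW = Δω/(2π) = 1.472e+04 Hz.

(a) f₀ = 1.161e+04 Hz  (b) Q = 0.7884  (c) BW = 1.472e+04 Hz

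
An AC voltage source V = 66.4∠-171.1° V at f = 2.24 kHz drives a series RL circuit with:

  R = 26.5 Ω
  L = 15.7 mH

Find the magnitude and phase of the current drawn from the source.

Step 1 — Angular frequency: ω = 2π·f = 2π·2240 = 1.407e+04 rad/s.
Step 2 — Component impedances:
  R: Z = R = 26.5 Ω
  L: Z = jωL = j·1.407e+04·0.0157 = 0 + j221 Ω
Step 3 — Series combination: Z_total = R + L = 26.5 + j221 Ω = 222.6∠83.2° Ω.
Step 4 — Source phasor: V = 66.4∠-171.1° V = -65.6 - j10.27 V.
Step 5 — Ohm's law: I = V / Z_total = (-65.6 - j10.27) / (26.5 + j221) = -0.08093 + j0.2872 A.
Step 6 — Convert to polar: |I| = 0.2984 A, ∠I = 105.7°.

I = 0.2984∠105.7° A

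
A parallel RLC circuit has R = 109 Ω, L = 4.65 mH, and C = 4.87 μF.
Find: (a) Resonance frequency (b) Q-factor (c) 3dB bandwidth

Step 1 — Resonance: ω₀ = 1/√(LC) = 1/√(0.00465·4.87e-06) = 6645 rad/s.
Step 2 — f₀ = ω₀/(2π) = 1058 Hz.
Step 3 — Parallel Q: Q = R/(ω₀L) = 109/(6645·0.00465) = 3.527.
Step 4 — Bandwidth: Δω = ω₀/Q = 1884 rad/s; BW = Δω/(2π) = 299.8 Hz.

(a) f₀ = 1058 Hz  (b) Q = 3.527  (c) BW = 299.8 Hz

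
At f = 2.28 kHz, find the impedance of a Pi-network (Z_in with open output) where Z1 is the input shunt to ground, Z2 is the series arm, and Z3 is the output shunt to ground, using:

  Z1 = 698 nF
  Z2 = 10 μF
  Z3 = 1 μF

Step 1 — Angular frequency: ω = 2π·f = 2π·2280 = 1.433e+04 rad/s.
Step 2 — Component impedances:
  Z1: Z = 1/(jωC) = -j/(ω·C) = 0 - j100 Ω
  Z2: Z = 1/(jωC) = -j/(ω·C) = 0 - j6.98 Ω
  Z3: Z = 1/(jωC) = -j/(ω·C) = 0 - j69.8 Ω
Step 3 — With open output, the series arm Z2 and the output shunt Z3 appear in series to ground: Z2 + Z3 = 0 - j76.79 Ω.
Step 4 — Parallel with input shunt Z1: Z_in = Z1 || (Z2 + Z3) = 0 - j43.44 Ω = 43.44∠-90.0° Ω.

Z = 0 - j43.44 Ω = 43.44∠-90.0° Ω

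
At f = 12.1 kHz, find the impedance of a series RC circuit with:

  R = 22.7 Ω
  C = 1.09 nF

Step 1 — Angular frequency: ω = 2π·f = 2π·1.21e+04 = 7.603e+04 rad/s.
Step 2 — Component impedances:
  R: Z = R = 22.7 Ω
  C: Z = 1/(jωC) = -j/(ω·C) = 0 - j1.207e+04 Ω
Step 3 — Series combination: Z_total = R + C = 22.7 - j1.207e+04 Ω = 1.207e+04∠-89.9° Ω.

Z = 22.7 - j1.207e+04 Ω = 1.207e+04∠-89.9° Ω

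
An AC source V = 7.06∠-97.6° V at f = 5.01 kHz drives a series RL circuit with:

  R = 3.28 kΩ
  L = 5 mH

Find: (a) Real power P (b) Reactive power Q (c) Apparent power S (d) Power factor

Step 1 — Angular frequency: ω = 2π·f = 2π·5010 = 3.148e+04 rad/s.
Step 2 — Component impedances:
  R: Z = R = 3280 Ω
  L: Z = jωL = j·3.148e+04·0.005 = 0 + j157.4 Ω
Step 3 — Series combination: Z_total = R + L = 3280 + j157.4 Ω = 3284∠2.7° Ω.
Step 4 — Source phasor: V = 7.06∠-97.6° V = -0.9337 - j6.998 V.
Step 5 — Current: I = V / Z = -0.0003862 - j0.002115 A = 0.00215∠-100.3° A.
Step 6 — Complex power: S = V·I* = 0.01516 + j0.0007275 VA.
Step 7 — Real power: P = Re(S) = 0.01516 W.
Step 8 — Reactive power: Q = Im(S) = 0.0007275 VAR.
Step 9 — Apparent power: |S| = 0.01518 VA.
Step 10 — Power factor: PF = P/|S| = 0.9989 (lagging).

(a) P = 0.01516 W  (b) Q = 0.0007275 VAR  (c) S = 0.01518 VA  (d) PF = 0.9989 (lagging)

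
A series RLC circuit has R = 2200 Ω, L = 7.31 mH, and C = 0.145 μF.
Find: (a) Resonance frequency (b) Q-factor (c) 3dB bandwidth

Step 1 — Resonance condition Im(Z)=0 gives ω₀ = 1/√(LC).
Step 2 — ω₀ = 1/√(0.00731·1.45e-07) = 3.072e+04 rad/s.
Step 3 — f₀ = ω₀/(2π) = 4889 Hz.
Step 4 — Series Q: Q = ω₀L/R = 3.072e+04·0.00731/2200 = 0.1021.
Step 5 — 3dB bandwidth: Δω = ω₀/Q = 3.01e+05 rad/s; BW = Δω/(2π) = 4.79e+04 Hz.

(a) f₀ = 4889 Hz  (b) Q = 0.1021  (c) BW = 4.79e+04 Hz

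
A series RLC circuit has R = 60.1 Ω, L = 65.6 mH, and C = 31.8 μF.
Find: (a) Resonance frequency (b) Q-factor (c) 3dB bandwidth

Step 1 — Resonance: ω₀ = 1/√(LC) = 1/√(0.0656·3.18e-05) = 692.4 rad/s.
Step 2 — f₀ = ω₀/(2π) = 110.2 Hz.
Step 3 — Series Q: Q = ω₀L/R = 692.4·0.0656/60.1 = 0.7557.
Step 4 — Bandwidth: Δω = ω₀/Q = 916.2 rad/s; BW = Δω/(2π) = 145.8 Hz.

(a) f₀ = 110.2 Hz  (b) Q = 0.7557  (c) BW = 145.8 Hz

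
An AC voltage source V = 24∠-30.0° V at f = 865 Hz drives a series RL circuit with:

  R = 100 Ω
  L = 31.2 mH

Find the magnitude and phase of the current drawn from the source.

Step 1 — Angular frequency: ω = 2π·f = 2π·865 = 5435 rad/s.
Step 2 — Component impedances:
  R: Z = R = 100 Ω
  L: Z = jωL = j·5435·0.0312 = 0 + j169.6 Ω
Step 3 — Series combination: Z_total = R + L = 100 + j169.6 Ω = 196.9∠59.5° Ω.
Step 4 — Source phasor: V = 24∠-30.0° V = 20.78 - j12 V.
Step 5 — Ohm's law: I = V / Z_total = (20.78 - j12) / (100 + j169.6) = 0.001125 - j0.1219 A.
Step 6 — Convert to polar: |I| = 0.1219 A, ∠I = -89.5°.

I = 0.1219∠-89.5° A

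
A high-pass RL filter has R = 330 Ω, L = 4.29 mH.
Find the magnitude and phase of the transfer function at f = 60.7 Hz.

Step 1 — Angular frequency: ω = 2π·60.7 = 381.4 rad/s.
Step 2 — Transfer function: H(jω) = jωL/(R + jωL).
Step 3 — Numerator jωL = j·1.636; denominator R + jωL = 330 + j1.636.
Step 4 — H = 2.458e-05 + j0.004958.
Step 5 — Magnitude: |H| = 0.004958 (-46.1 dB); phase: φ = 89.7°.

|H| = 0.004958 (-46.1 dB), φ = 89.7°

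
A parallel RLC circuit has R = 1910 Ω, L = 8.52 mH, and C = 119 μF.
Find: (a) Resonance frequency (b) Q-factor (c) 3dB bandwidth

Step 1 — Resonance: ω₀ = 1/√(LC) = 1/√(0.00852·0.000119) = 993.1 rad/s.
Step 2 — f₀ = ω₀/(2π) = 158.1 Hz.
Step 3 — Parallel Q: Q = R/(ω₀L) = 1910/(993.1·0.00852) = 225.7.
Step 4 — Bandwidth: Δω = ω₀/Q = 4.4 rad/s; BW = Δω/(2π) = 0.7002 Hz.

(a) f₀ = 158.1 Hz  (b) Q = 225.7  (c) BW = 0.7002 Hz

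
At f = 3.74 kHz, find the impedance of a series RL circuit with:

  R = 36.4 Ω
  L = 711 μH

Step 1 — Angular frequency: ω = 2π·f = 2π·3740 = 2.35e+04 rad/s.
Step 2 — Component impedances:
  R: Z = R = 36.4 Ω
  L: Z = jωL = j·2.35e+04·0.000711 = 0 + j16.71 Ω
Step 3 — Series combination: Z_total = R + L = 36.4 + j16.71 Ω = 40.05∠24.7° Ω.

Z = 36.4 + j16.71 Ω = 40.05∠24.7° Ω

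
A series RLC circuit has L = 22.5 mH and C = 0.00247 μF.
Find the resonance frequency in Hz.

Step 1 — Resonance condition Im(Z)=0 gives ω₀ = 1/√(LC).
Step 2 — ω₀ = 1/√(0.0225·2.47e-09) = 1.341e+05 rad/s.
Step 3 — f₀ = ω₀/(2π) = 2.135e+04 Hz.

f₀ = 2.135e+04 Hz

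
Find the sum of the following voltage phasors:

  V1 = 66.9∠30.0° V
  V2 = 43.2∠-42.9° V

Step 1 — Convert each phasor to rectangular form:
  V1 = 66.9·(cos(30.0°) + j·sin(30.0°)) = 57.94 + j33.45 V
  V2 = 43.2·(cos(-42.9°) + j·sin(-42.9°)) = 31.65 - j29.41 V
Step 2 — Sum components: V_total = 89.58 + j4.043 V.
Step 3 — Convert to polar: |V_total| = 89.67 V, ∠V_total = 2.6°.

V_total = 89.67∠2.6° V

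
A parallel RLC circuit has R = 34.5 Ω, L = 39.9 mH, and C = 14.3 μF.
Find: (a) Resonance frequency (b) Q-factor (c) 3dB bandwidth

Step 1 — Resonance: ω₀ = 1/√(LC) = 1/√(0.0399·1.43e-05) = 1324 rad/s.
Step 2 — f₀ = ω₀/(2π) = 210.7 Hz.
Step 3 — Parallel Q: Q = R/(ω₀L) = 34.5/(1324·0.0399) = 0.6531.
Step 4 — Bandwidth: Δω = ω₀/Q = 2027 rad/s; BW = Δω/(2π) = 322.6 Hz.

(a) f₀ = 210.7 Hz  (b) Q = 0.6531  (c) BW = 322.6 Hz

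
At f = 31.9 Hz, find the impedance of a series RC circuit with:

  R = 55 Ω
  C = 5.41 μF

Step 1 — Angular frequency: ω = 2π·f = 2π·31.9 = 200.4 rad/s.
Step 2 — Component impedances:
  R: Z = R = 55 Ω
  C: Z = 1/(jωC) = -j/(ω·C) = 0 - j922.2 Ω
Step 3 — Series combination: Z_total = R + C = 55 - j922.2 Ω = 923.9∠-86.6° Ω.

Z = 55 - j922.2 Ω = 923.9∠-86.6° Ω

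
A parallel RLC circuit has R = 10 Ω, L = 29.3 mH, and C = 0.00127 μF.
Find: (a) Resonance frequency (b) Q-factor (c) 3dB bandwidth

Step 1 — Resonance: ω₀ = 1/√(LC) = 1/√(0.0293·1.27e-09) = 1.639e+05 rad/s.
Step 2 — f₀ = ω₀/(2π) = 2.609e+04 Hz.
Step 3 — Parallel Q: Q = R/(ω₀L) = 10/(1.639e+05·0.0293) = 0.002082.
Step 4 — Bandwidth: Δω = ω₀/Q = 7.874e+07 rad/s; BW = Δω/(2π) = 1.253e+07 Hz.

(a) f₀ = 2.609e+04 Hz  (b) Q = 0.002082  (c) BW = 1.253e+07 Hz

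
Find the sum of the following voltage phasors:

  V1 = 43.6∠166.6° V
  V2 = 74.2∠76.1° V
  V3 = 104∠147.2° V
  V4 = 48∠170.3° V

Step 1 — Convert each phasor to rectangular form:
  V1 = 43.6·(cos(166.6°) + j·sin(166.6°)) = -42.41 + j10.1 V
  V2 = 74.2·(cos(76.1°) + j·sin(76.1°)) = 17.82 + j72.03 V
  V3 = 104·(cos(147.2°) + j·sin(147.2°)) = -87.42 + j56.34 V
  V4 = 48·(cos(170.3°) + j·sin(170.3°)) = -47.31 + j8.087 V
Step 2 — Sum components: V_total = -159.3 + j146.6 V.
Step 3 — Convert to polar: |V_total| = 216.5 V, ∠V_total = 137.4°.

V_total = 216.5∠137.4° V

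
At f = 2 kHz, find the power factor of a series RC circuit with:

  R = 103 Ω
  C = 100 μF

Step 1 — Angular frequency: ω = 2π·f = 2π·2000 = 1.257e+04 rad/s.
Step 2 — Component impedances:
  R: Z = R = 103 Ω
  C: Z = 1/(jωC) = -j/(ω·C) = 0 - j0.7958 Ω
Step 3 — Series combination: Z_total = R + C = 103 - j0.7958 Ω = 103∠-0.4° Ω.
Step 4 — Power factor: PF = cos(φ) = Re(Z)/|Z| = 103/103 = 1.
Step 5 — Type: Im(Z) = -0.7958 ⇒ leading (phase φ = -0.4°).

PF = 1 (leading, φ = -0.4°)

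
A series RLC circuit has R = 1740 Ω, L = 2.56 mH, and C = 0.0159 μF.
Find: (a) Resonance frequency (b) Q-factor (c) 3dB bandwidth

Step 1 — Resonance condition Im(Z)=0 gives ω₀ = 1/√(LC).
Step 2 — ω₀ = 1/√(0.00256·1.59e-08) = 1.567e+05 rad/s.
Step 3 — f₀ = ω₀/(2π) = 2.495e+04 Hz.
Step 4 — Series Q: Q = ω₀L/R = 1.567e+05·0.00256/1740 = 0.2306.
Step 5 — 3dB bandwidth: Δω = ω₀/Q = 6.797e+05 rad/s; BW = Δω/(2π) = 1.082e+05 Hz.

(a) f₀ = 2.495e+04 Hz  (b) Q = 0.2306  (c) BW = 1.082e+05 Hz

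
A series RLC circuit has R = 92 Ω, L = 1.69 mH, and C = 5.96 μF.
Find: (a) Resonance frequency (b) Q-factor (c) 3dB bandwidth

Step 1 — Resonance: ω₀ = 1/√(LC) = 1/√(0.00169·5.96e-06) = 9964 rad/s.
Step 2 — f₀ = ω₀/(2π) = 1586 Hz.
Step 3 — Series Q: Q = ω₀L/R = 9964·0.00169/92 = 0.183.
Step 4 — Bandwidth: Δω = ω₀/Q = 5.444e+04 rad/s; BW = Δω/(2π) = 8664 Hz.

(a) f₀ = 1586 Hz  (b) Q = 0.183  (c) BW = 8664 Hz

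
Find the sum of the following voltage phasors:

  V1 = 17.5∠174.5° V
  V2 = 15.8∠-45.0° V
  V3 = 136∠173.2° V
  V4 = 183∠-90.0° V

Step 1 — Convert each phasor to rectangular form:
  V1 = 17.5·(cos(174.5°) + j·sin(174.5°)) = -17.42 + j1.677 V
  V2 = 15.8·(cos(-45.0°) + j·sin(-45.0°)) = 11.17 - j11.17 V
  V3 = 136·(cos(173.2°) + j·sin(173.2°)) = -135 + j16.1 V
  V4 = 183·(cos(-90.0°) + j·sin(-90.0°)) = 0 - j183 V
Step 2 — Sum components: V_total = -141.3 - j176.4 V.
Step 3 — Convert to polar: |V_total| = 226 V, ∠V_total = -128.7°.

V_total = 226∠-128.7° V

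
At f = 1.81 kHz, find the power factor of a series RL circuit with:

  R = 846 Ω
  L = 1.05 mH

Step 1 — Angular frequency: ω = 2π·f = 2π·1810 = 1.137e+04 rad/s.
Step 2 — Component impedances:
  R: Z = R = 846 Ω
  L: Z = jωL = j·1.137e+04·0.00105 = 0 + j11.94 Ω
Step 3 — Series combination: Z_total = R + L = 846 + j11.94 Ω = 846.1∠0.8° Ω.
Step 4 — Power factor: PF = cos(φ) = Re(Z)/|Z| = 846/846.1 = 0.9999.
Step 5 — Type: Im(Z) = 11.94 ⇒ lagging (phase φ = 0.8°).

PF = 0.9999 (lagging, φ = 0.8°)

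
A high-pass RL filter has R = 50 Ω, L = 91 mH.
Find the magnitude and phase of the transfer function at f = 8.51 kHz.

Step 1 — Angular frequency: ω = 2π·8510 = 5.347e+04 rad/s.
Step 2 — Transfer function: H(jω) = jωL/(R + jωL).
Step 3 — Numerator jωL = j·4866; denominator R + jωL = 50 + j4866.
Step 4 — H = 0.9999 + j0.01027.
Step 5 — Magnitude: |H| = 0.9999 (-0.0 dB); phase: φ = 0.6°.

|H| = 0.9999 (-0.0 dB), φ = 0.6°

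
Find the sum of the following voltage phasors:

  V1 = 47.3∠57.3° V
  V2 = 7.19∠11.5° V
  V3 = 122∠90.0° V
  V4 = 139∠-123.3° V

Step 1 — Convert each phasor to rectangular form:
  V1 = 47.3·(cos(57.3°) + j·sin(57.3°)) = 25.55 + j39.8 V
  V2 = 7.19·(cos(11.5°) + j·sin(11.5°)) = 7.046 + j1.433 V
  V3 = 122·(cos(90.0°) + j·sin(90.0°)) = 0 + j122 V
  V4 = 139·(cos(-123.3°) + j·sin(-123.3°)) = -76.31 - j116.2 V
Step 2 — Sum components: V_total = -43.72 + j47.06 V.
Step 3 — Convert to polar: |V_total| = 64.23 V, ∠V_total = 132.9°.

V_total = 64.23∠132.9° V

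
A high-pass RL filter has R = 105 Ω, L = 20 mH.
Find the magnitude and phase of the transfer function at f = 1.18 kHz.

Step 1 — Angular frequency: ω = 2π·1180 = 7414 rad/s.
Step 2 — Transfer function: H(jω) = jωL/(R + jωL).
Step 3 — Numerator jωL = j·148.3; denominator R + jωL = 105 + j148.3.
Step 4 — H = 0.666 + j0.4716.
Step 5 — Magnitude: |H| = 0.8161 (-1.8 dB); phase: φ = 35.3°.

|H| = 0.8161 (-1.8 dB), φ = 35.3°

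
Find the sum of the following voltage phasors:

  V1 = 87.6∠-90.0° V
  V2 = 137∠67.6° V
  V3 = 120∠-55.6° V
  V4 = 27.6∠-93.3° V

Step 1 — Convert each phasor to rectangular form:
  V1 = 87.6·(cos(-90.0°) + j·sin(-90.0°)) = 0 - j87.6 V
  V2 = 137·(cos(67.6°) + j·sin(67.6°)) = 52.21 + j126.7 V
  V3 = 120·(cos(-55.6°) + j·sin(-55.6°)) = 67.8 - j99.01 V
  V4 = 27.6·(cos(-93.3°) + j·sin(-93.3°)) = -1.589 - j27.55 V
Step 2 — Sum components: V_total = 118.4 - j87.51 V.
Step 3 — Convert to polar: |V_total| = 147.2 V, ∠V_total = -36.5°.

V_total = 147.2∠-36.5° V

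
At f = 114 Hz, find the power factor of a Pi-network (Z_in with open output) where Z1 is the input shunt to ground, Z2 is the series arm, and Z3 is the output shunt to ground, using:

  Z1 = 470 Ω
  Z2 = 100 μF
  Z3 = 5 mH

Step 1 — Angular frequency: ω = 2π·f = 2π·114 = 716.3 rad/s.
Step 2 — Component impedances:
  Z1: Z = R = 470 Ω
  Z2: Z = 1/(jωC) = -j/(ω·C) = 0 - j13.96 Ω
  Z3: Z = jωL = j·716.3·0.005 = 0 + j3.581 Ω
Step 3 — With open output, the series arm Z2 and the output shunt Z3 appear in series to ground: Z2 + Z3 = 0 - j10.38 Ω.
Step 4 — Parallel with input shunt Z1: Z_in = Z1 || (Z2 + Z3) = 0.2291 - j10.37 Ω = 10.38∠-88.7° Ω.
Step 5 — Power factor: PF = cos(φ) = Re(Z)/|Z| = 0.22911/10.377 = 0.02208.
Step 6 — Type: Im(Z) = -10.37 ⇒ leading (phase φ = -88.7°).

PF = 0.02208 (leading, φ = -88.7°)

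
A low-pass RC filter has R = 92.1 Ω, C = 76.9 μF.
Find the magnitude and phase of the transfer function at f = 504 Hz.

Step 1 — Angular frequency: ω = 2π·504 = 3167 rad/s.
Step 2 — Transfer function: H(jω) = 1/(1 + jωRC).
Step 3 — Denominator: 1 + jωRC = 1 + j·3167·92.1·7.69e-05 = 1 + j22.43.
Step 4 — H = 0.001984 - j0.0445.
Step 5 — Magnitude: |H| = 0.04454 (-27.0 dB); phase: φ = -87.4°.

|H| = 0.04454 (-27.0 dB), φ = -87.4°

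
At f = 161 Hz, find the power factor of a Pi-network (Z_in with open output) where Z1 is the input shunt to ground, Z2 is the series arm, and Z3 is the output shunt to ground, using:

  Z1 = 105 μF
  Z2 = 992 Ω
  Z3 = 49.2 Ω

Step 1 — Angular frequency: ω = 2π·f = 2π·161 = 1012 rad/s.
Step 2 — Component impedances:
  Z1: Z = 1/(jωC) = -j/(ω·C) = 0 - j9.415 Ω
  Z2: Z = R = 992 Ω
  Z3: Z = R = 49.2 Ω
Step 3 — With open output, the series arm Z2 and the output shunt Z3 appear in series to ground: Z2 + Z3 = 1041 Ω.
Step 4 — Parallel with input shunt Z1: Z_in = Z1 || (Z2 + Z3) = 0.08512 - j9.414 Ω = 9.414∠-89.5° Ω.
Step 5 — Power factor: PF = cos(φ) = Re(Z)/|Z| = 0.08512/9.414 = 0.009042.
Step 6 — Type: Im(Z) = -9.414 ⇒ leading (phase φ = -89.5°).

PF = 0.009042 (leading, φ = -89.5°)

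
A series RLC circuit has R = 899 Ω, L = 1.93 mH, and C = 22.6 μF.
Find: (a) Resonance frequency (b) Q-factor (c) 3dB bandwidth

Step 1 — Resonance: ω₀ = 1/√(LC) = 1/√(0.00193·2.26e-05) = 4788 rad/s.
Step 2 — f₀ = ω₀/(2π) = 762.1 Hz.
Step 3 — Series Q: Q = ω₀L/R = 4788·0.00193/899 = 0.01028.
Step 4 — Bandwidth: Δω = ω₀/Q = 4.658e+05 rad/s; BW = Δω/(2π) = 7.413e+04 Hz.

(a) f₀ = 762.1 Hz  (b) Q = 0.01028  (c) BW = 7.413e+04 Hz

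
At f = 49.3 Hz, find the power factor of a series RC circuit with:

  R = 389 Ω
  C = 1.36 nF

Step 1 — Angular frequency: ω = 2π·f = 2π·49.3 = 309.8 rad/s.
Step 2 — Component impedances:
  R: Z = R = 389 Ω
  C: Z = 1/(jωC) = -j/(ω·C) = 0 - j2.374e+06 Ω
Step 3 — Series combination: Z_total = R + C = 389 - j2.374e+06 Ω = 2.374e+06∠-90.0° Ω.
Step 4 — Power factor: PF = cos(φ) = Re(Z)/|Z| = 389/2.374e+06 = 0.0001639.
Step 5 — Type: Im(Z) = -2.374e+06 ⇒ leading (phase φ = -90.0°).

PF = 0.0001639 (leading, φ = -90.0°)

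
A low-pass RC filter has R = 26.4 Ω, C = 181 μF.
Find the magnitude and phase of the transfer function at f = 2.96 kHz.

Step 1 — Angular frequency: ω = 2π·2960 = 1.86e+04 rad/s.
Step 2 — Transfer function: H(jω) = 1/(1 + jωRC).
Step 3 — Denominator: 1 + jωRC = 1 + j·1.86e+04·26.4·0.000181 = 1 + j88.87.
Step 4 — H = 0.0001266 - j0.01125.
Step 5 — Magnitude: |H| = 0.01125 (-39.0 dB); phase: φ = -89.4°.

|H| = 0.01125 (-39.0 dB), φ = -89.4°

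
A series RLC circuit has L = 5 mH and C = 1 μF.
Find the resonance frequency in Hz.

Step 1 — Resonance condition Im(Z)=0 gives ω₀ = 1/√(LC).
Step 2 — ω₀ = 1/√(0.005·1e-06) = 1.414e+04 rad/s.
Step 3 — f₀ = ω₀/(2π) = 2251 Hz.

f₀ = 2251 Hz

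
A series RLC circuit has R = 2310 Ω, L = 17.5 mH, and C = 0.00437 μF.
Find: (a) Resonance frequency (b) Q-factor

Step 1 — Resonance condition Im(Z)=0 gives ω₀ = 1/√(LC).
Step 2 — ω₀ = 1/√(0.0175·4.37e-09) = 1.144e+05 rad/s.
Step 3 — f₀ = ω₀/(2π) = 1.82e+04 Hz.
Step 4 — Series Q: Q = ω₀L/R = 1.144e+05·0.0175/2310 = 0.8663.

(a) f₀ = 1.82e+04 Hz  (b) Q = 0.8663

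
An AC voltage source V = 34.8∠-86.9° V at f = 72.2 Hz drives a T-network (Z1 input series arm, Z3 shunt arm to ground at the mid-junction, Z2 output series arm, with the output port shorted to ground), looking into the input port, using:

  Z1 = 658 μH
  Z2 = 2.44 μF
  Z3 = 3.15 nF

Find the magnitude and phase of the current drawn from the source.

Step 1 — Angular frequency: ω = 2π·f = 2π·72.2 = 453.6 rad/s.
Step 2 — Component impedances:
  Z1: Z = jωL = j·453.6·0.000658 = 0 + j0.2985 Ω
  Z2: Z = 1/(jωC) = -j/(ω·C) = 0 - j903.4 Ω
  Z3: Z = 1/(jωC) = -j/(ω·C) = 0 - j6.998e+05 Ω
Step 3 — With the output port shorted to ground, the output series arm Z2 runs from the junction to ground; the shunt arm Z3 also runs from the junction to ground. They appear in parallel: Z3 || Z2 = 0 - j902.3 Ω.
Step 4 — Series with input arm Z1: Z_in = Z1 + (Z3 || Z2) = 0 - j902 Ω = 902∠-90.0° Ω.
Step 5 — Source phasor: V = 34.8∠-86.9° V = 1.882 - j34.75 V.
Step 6 — Ohm's law: I = V / Z_total = (1.882 - j34.75) / (0 - j902) = 0.03853 + j0.002086 A.
Step 7 — Convert to polar: |I| = 0.03858 A, ∠I = 3.1°.

I = 0.03858∠3.1° A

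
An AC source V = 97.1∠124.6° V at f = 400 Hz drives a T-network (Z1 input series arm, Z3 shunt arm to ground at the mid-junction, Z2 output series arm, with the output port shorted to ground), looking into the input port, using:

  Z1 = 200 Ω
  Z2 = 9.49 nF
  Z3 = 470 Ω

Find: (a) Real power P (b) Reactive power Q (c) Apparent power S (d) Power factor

Step 1 — Angular frequency: ω = 2π·f = 2π·400 = 2513 rad/s.
Step 2 — Component impedances:
  Z1: Z = R = 200 Ω
  Z2: Z = 1/(jωC) = -j/(ω·C) = 0 - j4.193e+04 Ω
  Z3: Z = R = 470 Ω
Step 3 — With the output port shorted to ground, the output series arm Z2 runs from the junction to ground; the shunt arm Z3 also runs from the junction to ground. They appear in parallel: Z3 || Z2 = 469.9 - j5.268 Ω.
Step 4 — Series with input arm Z1: Z_in = Z1 + (Z3 || Z2) = 669.9 - j5.268 Ω = 670∠-0.5° Ω.
Step 5 — Source phasor: V = 97.1∠124.6° V = -55.14 + j79.93 V.
Step 6 — Current: I = V / Z = -0.08324 + j0.1186 A = 0.1449∠125.1° A.
Step 7 — Complex power: S = V·I* = 14.07 - j0.1107 VA.
Step 8 — Real power: P = Re(S) = 14.07 W.
Step 9 — Reactive power: Q = Im(S) = -0.1107 VAR.
Step 10 — Apparent power: |S| = 14.07 VA.
Step 11 — Power factor: PF = P/|S| = 1 (leading).

(a) P = 14.07 W  (b) Q = -0.1107 VAR  (c) S = 14.07 VA  (d) PF = 1 (leading)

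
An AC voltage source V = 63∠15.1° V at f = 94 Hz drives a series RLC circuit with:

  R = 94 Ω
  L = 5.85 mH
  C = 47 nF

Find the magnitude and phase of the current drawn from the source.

Step 1 — Angular frequency: ω = 2π·f = 2π·94 = 590.6 rad/s.
Step 2 — Component impedances:
  R: Z = R = 94 Ω
  L: Z = jωL = j·590.6·0.00585 = 0 + j3.455 Ω
  C: Z = 1/(jωC) = -j/(ω·C) = 0 - j3.602e+04 Ω
Step 3 — Series combination: Z_total = R + L + C = 94 - j3.602e+04 Ω = 3.602e+04∠-89.9° Ω.
Step 4 — Source phasor: V = 63∠15.1° V = 60.82 + j16.41 V.
Step 5 — Ohm's law: I = V / Z_total = (60.82 + j16.41) / (94 - j3.602e+04) = -0.0004512 + j0.00169 A.
Step 6 — Convert to polar: |I| = 0.001749 A, ∠I = 105.0°.

I = 0.001749∠105.0° A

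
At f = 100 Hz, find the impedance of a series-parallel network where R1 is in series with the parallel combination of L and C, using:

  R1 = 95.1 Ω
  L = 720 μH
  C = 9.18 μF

Step 1 — Angular frequency: ω = 2π·f = 2π·100 = 628.3 rad/s.
Step 2 — Component impedances:
  R1: Z = R = 95.1 Ω
  L: Z = jωL = j·628.3·0.00072 = 0 + j0.4524 Ω
  C: Z = 1/(jωC) = -j/(ω·C) = 0 - j173.4 Ω
Step 3 — Parallel branch: L || C = 1/(1/L + 1/C) = 0 + j0.4536 Ω.
Step 4 — Series with R1: Z_total = R1 + (L || C) = 95.1 + j0.4536 Ω = 95.1∠0.3° Ω.

Z = 95.1 + j0.4536 Ω = 95.1∠0.3° Ω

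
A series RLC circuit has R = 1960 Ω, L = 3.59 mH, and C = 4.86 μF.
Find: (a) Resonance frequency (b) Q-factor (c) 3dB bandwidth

Step 1 — Resonance: ω₀ = 1/√(LC) = 1/√(0.00359·4.86e-06) = 7571 rad/s.
Step 2 — f₀ = ω₀/(2π) = 1205 Hz.
Step 3 — Series Q: Q = ω₀L/R = 7571·0.00359/1960 = 0.01387.
Step 4 — Bandwidth: Δω = ω₀/Q = 5.46e+05 rad/s; BW = Δω/(2π) = 8.689e+04 Hz.

(a) f₀ = 1205 Hz  (b) Q = 0.01387  (c) BW = 8.689e+04 Hz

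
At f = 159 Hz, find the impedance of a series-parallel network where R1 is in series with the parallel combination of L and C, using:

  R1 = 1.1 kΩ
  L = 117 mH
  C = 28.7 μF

Step 1 — Angular frequency: ω = 2π·f = 2π·159 = 999 rad/s.
Step 2 — Component impedances:
  R1: Z = R = 1100 Ω
  L: Z = jωL = j·999·0.117 = 0 + j116.9 Ω
  C: Z = 1/(jωC) = -j/(ω·C) = 0 - j34.88 Ω
Step 3 — Parallel branch: L || C = 1/(1/L + 1/C) = 0 - j49.71 Ω.
Step 4 — Series with R1: Z_total = R1 + (L || C) = 1100 - j49.71 Ω = 1101∠-2.6° Ω.

Z = 1100 - j49.71 Ω = 1101∠-2.6° Ω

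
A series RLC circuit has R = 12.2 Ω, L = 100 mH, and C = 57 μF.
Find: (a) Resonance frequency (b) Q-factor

Step 1 — Resonance condition Im(Z)=0 gives ω₀ = 1/√(LC).
Step 2 — ω₀ = 1/√(0.1·5.7e-05) = 418.9 rad/s.
Step 3 — f₀ = ω₀/(2π) = 66.66 Hz.
Step 4 — Series Q: Q = ω₀L/R = 418.9·0.1/12.2 = 3.433.

(a) f₀ = 66.66 Hz  (b) Q = 3.433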